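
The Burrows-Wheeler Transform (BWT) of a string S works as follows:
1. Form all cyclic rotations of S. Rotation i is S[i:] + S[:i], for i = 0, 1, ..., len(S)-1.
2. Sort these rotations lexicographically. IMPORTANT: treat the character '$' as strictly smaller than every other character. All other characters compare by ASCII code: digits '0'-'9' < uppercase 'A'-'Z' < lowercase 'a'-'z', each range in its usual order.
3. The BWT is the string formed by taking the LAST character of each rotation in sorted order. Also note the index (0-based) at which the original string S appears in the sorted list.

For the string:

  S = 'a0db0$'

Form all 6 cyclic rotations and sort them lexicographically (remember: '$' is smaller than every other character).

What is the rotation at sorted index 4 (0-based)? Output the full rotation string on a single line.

Answer: b0$a0d

Derivation:
All 6 rotations (rotation i = S[i:]+S[:i]):
  rot[0] = a0db0$
  rot[1] = 0db0$a
  rot[2] = db0$a0
  rot[3] = b0$a0d
  rot[4] = 0$a0db
  rot[5] = $a0db0
Sorted (with $ < everything):
  sorted[0] = $a0db0
  sorted[1] = 0$a0db
  sorted[2] = 0db0$a
  sorted[3] = a0db0$
  sorted[4] = b0$a0d
  sorted[5] = db0$a0
sorted[4] = b0$a0d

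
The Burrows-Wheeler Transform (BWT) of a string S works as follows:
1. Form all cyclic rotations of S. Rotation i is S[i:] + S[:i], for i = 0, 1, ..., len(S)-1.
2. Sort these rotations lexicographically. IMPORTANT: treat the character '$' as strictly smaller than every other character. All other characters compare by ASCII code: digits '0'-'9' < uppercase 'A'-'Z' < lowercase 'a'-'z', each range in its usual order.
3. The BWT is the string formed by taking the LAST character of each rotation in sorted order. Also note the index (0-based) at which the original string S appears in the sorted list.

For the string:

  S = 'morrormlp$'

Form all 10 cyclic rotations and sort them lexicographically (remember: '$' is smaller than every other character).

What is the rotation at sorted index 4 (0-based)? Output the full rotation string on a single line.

All 10 rotations (rotation i = S[i:]+S[:i]):
  rot[0] = morrormlp$
  rot[1] = orrormlp$m
  rot[2] = rrormlp$mo
  rot[3] = rormlp$mor
  rot[4] = ormlp$morr
  rot[5] = rmlp$morro
  rot[6] = mlp$morror
  rot[7] = lp$morrorm
  rot[8] = p$morrorml
  rot[9] = $morrormlp
Sorted (with $ < everything):
  sorted[0] = $morrormlp
  sorted[1] = lp$morrorm
  sorted[2] = mlp$morror
  sorted[3] = morrormlp$
  sorted[4] = ormlp$morr
  sorted[5] = orrormlp$m
  sorted[6] = p$morrorml
  sorted[7] = rmlp$morro
  sorted[8] = rormlp$mor
  sorted[9] = rrormlp$mo
sorted[4] = ormlp$morr

Answer: ormlp$morr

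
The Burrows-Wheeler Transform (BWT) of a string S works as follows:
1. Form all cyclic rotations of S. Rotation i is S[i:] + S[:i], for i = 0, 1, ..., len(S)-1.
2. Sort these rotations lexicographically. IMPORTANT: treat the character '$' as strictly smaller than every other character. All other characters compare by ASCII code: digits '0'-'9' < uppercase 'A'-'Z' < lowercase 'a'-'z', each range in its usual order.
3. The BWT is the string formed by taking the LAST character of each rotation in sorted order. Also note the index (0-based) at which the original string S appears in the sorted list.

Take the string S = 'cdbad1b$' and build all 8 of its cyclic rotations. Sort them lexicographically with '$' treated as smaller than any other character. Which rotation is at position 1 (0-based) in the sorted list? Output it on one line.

All 8 rotations (rotation i = S[i:]+S[:i]):
  rot[0] = cdbad1b$
  rot[1] = dbad1b$c
  rot[2] = bad1b$cd
  rot[3] = ad1b$cdb
  rot[4] = d1b$cdba
  rot[5] = 1b$cdbad
  rot[6] = b$cdbad1
  rot[7] = $cdbad1b
Sorted (with $ < everything):
  sorted[0] = $cdbad1b
  sorted[1] = 1b$cdbad
  sorted[2] = ad1b$cdb
  sorted[3] = b$cdbad1
  sorted[4] = bad1b$cd
  sorted[5] = cdbad1b$
  sorted[6] = d1b$cdba
  sorted[7] = dbad1b$c
sorted[1] = 1b$cdbad

Answer: 1b$cdbad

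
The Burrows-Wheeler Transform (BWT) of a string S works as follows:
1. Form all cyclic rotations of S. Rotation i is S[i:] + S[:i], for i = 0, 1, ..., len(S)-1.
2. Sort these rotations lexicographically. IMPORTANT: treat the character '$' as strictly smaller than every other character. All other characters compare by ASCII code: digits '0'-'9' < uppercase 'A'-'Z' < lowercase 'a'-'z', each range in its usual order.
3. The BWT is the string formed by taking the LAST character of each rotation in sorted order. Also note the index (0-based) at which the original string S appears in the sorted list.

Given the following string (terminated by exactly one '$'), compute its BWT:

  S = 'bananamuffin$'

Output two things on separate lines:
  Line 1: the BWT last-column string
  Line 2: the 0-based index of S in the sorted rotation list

Answer: nnnb$uffaiaam
4

Derivation:
All 13 rotations (rotation i = S[i:]+S[:i]):
  rot[0] = bananamuffin$
  rot[1] = ananamuffin$b
  rot[2] = nanamuffin$ba
  rot[3] = anamuffin$ban
  rot[4] = namuffin$bana
  rot[5] = amuffin$banan
  rot[6] = muffin$banana
  rot[7] = uffin$bananam
  rot[8] = ffin$bananamu
  rot[9] = fin$bananamuf
  rot[10] = in$bananamuff
  rot[11] = n$bananamuffi
  rot[12] = $bananamuffin
Sorted (with $ < everything):
  sorted[0] = $bananamuffin  (last char: 'n')
  sorted[1] = amuffin$banan  (last char: 'n')
  sorted[2] = anamuffin$ban  (last char: 'n')
  sorted[3] = ananamuffin$b  (last char: 'b')
  sorted[4] = bananamuffin$  (last char: '$')
  sorted[5] = ffin$bananamu  (last char: 'u')
  sorted[6] = fin$bananamuf  (last char: 'f')
  sorted[7] = in$bananamuff  (last char: 'f')
  sorted[8] = muffin$banana  (last char: 'a')
  sorted[9] = n$bananamuffi  (last char: 'i')
  sorted[10] = namuffin$bana  (last char: 'a')
  sorted[11] = nanamuffin$ba  (last char: 'a')
  sorted[12] = uffin$bananam  (last char: 'm')
Last column: nnnb$uffaiaam
Original string S is at sorted index 4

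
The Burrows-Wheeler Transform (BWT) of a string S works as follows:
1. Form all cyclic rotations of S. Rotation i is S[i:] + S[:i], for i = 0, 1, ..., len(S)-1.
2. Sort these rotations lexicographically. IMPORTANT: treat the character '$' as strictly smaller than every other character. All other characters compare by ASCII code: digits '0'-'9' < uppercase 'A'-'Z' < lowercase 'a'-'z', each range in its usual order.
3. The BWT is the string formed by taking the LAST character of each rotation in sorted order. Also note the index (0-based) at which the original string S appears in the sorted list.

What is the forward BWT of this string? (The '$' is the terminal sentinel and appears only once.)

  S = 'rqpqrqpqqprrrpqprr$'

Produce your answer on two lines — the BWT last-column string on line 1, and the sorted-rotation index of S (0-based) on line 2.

All 19 rotations (rotation i = S[i:]+S[:i]):
  rot[0] = rqpqrqpqqprrrpqprr$
  rot[1] = qpqrqpqqprrrpqprr$r
  rot[2] = pqrqpqqprrrpqprr$rq
  rot[3] = qrqpqqprrrpqprr$rqp
  rot[4] = rqpqqprrrpqprr$rqpq
  rot[5] = qpqqprrrpqprr$rqpqr
  rot[6] = pqqprrrpqprr$rqpqrq
  rot[7] = qqprrrpqprr$rqpqrqp
  rot[8] = qprrrpqprr$rqpqrqpq
  rot[9] = prrrpqprr$rqpqrqpqq
  rot[10] = rrrpqprr$rqpqrqpqqp
  rot[11] = rrpqprr$rqpqrqpqqpr
  rot[12] = rpqprr$rqpqrqpqqprr
  rot[13] = pqprr$rqpqrqpqqprrr
  rot[14] = qprr$rqpqrqpqqprrrp
  rot[15] = prr$rqpqrqpqqprrrpq
  rot[16] = rr$rqpqrqpqqprrrpqp
  rot[17] = r$rqpqrqpqqprrrpqpr
  rot[18] = $rqpqrqpqqprrrpqprr
Sorted (with $ < everything):
  sorted[0] = $rqpqrqpqqprrrpqprr  (last char: 'r')
  sorted[1] = pqprr$rqpqrqpqqprrr  (last char: 'r')
  sorted[2] = pqqprrrpqprr$rqpqrq  (last char: 'q')
  sorted[3] = pqrqpqqprrrpqprr$rq  (last char: 'q')
  sorted[4] = prr$rqpqrqpqqprrrpq  (last char: 'q')
  sorted[5] = prrrpqprr$rqpqrqpqq  (last char: 'q')
  sorted[6] = qpqqprrrpqprr$rqpqr  (last char: 'r')
  sorted[7] = qpqrqpqqprrrpqprr$r  (last char: 'r')
  sorted[8] = qprr$rqpqrqpqqprrrp  (last char: 'p')
  sorted[9] = qprrrpqprr$rqpqrqpq  (last char: 'q')
  sorted[10] = qqprrrpqprr$rqpqrqp  (last char: 'p')
  sorted[11] = qrqpqqprrrpqprr$rqp  (last char: 'p')
  sorted[12] = r$rqpqrqpqqprrrpqpr  (last char: 'r')
  sorted[13] = rpqprr$rqpqrqpqqprr  (last char: 'r')
  sorted[14] = rqpqqprrrpqprr$rqpq  (last char: 'q')
  sorted[15] = rqpqrqpqqprrrpqprr$  (last char: '$')
  sorted[16] = rr$rqpqrqpqqprrrpqp  (last char: 'p')
  sorted[17] = rrpqprr$rqpqrqpqqpr  (last char: 'r')
  sorted[18] = rrrpqprr$rqpqrqpqqp  (last char: 'p')
Last column: rrqqqqrrpqpprrq$prp
Original string S is at sorted index 15

Answer: rrqqqqrrpqpprrq$prp
15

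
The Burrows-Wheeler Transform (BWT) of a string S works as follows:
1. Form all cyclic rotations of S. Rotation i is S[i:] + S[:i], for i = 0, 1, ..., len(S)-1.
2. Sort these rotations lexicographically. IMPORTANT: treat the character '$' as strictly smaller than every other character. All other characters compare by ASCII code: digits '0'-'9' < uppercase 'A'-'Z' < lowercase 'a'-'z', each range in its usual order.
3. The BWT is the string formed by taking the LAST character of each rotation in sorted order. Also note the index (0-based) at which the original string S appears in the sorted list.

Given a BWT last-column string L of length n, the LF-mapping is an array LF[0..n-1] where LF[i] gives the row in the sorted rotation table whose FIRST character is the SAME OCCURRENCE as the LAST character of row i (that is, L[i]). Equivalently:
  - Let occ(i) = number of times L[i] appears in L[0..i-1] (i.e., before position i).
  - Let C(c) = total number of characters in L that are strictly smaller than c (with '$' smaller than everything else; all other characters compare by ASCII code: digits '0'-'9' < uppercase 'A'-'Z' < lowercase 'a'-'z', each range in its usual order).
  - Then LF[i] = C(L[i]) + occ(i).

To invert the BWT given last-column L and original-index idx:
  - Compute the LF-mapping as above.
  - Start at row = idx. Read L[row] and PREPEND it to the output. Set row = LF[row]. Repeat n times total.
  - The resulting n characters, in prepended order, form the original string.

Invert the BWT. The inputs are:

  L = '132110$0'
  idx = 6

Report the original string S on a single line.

Answer: 2030111$

Derivation:
LF mapping: 3 7 6 4 5 1 0 2
Walk LF starting at row 6, prepending L[row]:
  step 1: row=6, L[6]='$', prepend. Next row=LF[6]=0
  step 2: row=0, L[0]='1', prepend. Next row=LF[0]=3
  step 3: row=3, L[3]='1', prepend. Next row=LF[3]=4
  step 4: row=4, L[4]='1', prepend. Next row=LF[4]=5
  step 5: row=5, L[5]='0', prepend. Next row=LF[5]=1
  step 6: row=1, L[1]='3', prepend. Next row=LF[1]=7
  step 7: row=7, L[7]='0', prepend. Next row=LF[7]=2
  step 8: row=2, L[2]='2', prepend. Next row=LF[2]=6
Reversed output: 2030111$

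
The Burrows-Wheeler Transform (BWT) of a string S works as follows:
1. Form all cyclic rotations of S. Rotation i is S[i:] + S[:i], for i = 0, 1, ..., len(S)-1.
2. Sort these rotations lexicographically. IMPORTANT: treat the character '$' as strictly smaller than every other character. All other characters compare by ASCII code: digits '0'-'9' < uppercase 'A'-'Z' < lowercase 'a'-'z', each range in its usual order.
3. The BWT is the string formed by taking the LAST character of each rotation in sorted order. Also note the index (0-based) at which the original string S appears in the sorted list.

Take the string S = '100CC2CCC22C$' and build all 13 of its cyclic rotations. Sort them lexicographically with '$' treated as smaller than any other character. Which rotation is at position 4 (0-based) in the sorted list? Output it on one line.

Answer: 22C$100CC2CCC

Derivation:
All 13 rotations (rotation i = S[i:]+S[:i]):
  rot[0] = 100CC2CCC22C$
  rot[1] = 00CC2CCC22C$1
  rot[2] = 0CC2CCC22C$10
  rot[3] = CC2CCC22C$100
  rot[4] = C2CCC22C$100C
  rot[5] = 2CCC22C$100CC
  rot[6] = CCC22C$100CC2
  rot[7] = CC22C$100CC2C
  rot[8] = C22C$100CC2CC
  rot[9] = 22C$100CC2CCC
  rot[10] = 2C$100CC2CCC2
  rot[11] = C$100CC2CCC22
  rot[12] = $100CC2CCC22C
Sorted (with $ < everything):
  sorted[0] = $100CC2CCC22C
  sorted[1] = 00CC2CCC22C$1
  sorted[2] = 0CC2CCC22C$10
  sorted[3] = 100CC2CCC22C$
  sorted[4] = 22C$100CC2CCC
  sorted[5] = 2C$100CC2CCC2
  sorted[6] = 2CCC22C$100CC
  sorted[7] = C$100CC2CCC22
  sorted[8] = C22C$100CC2CC
  sorted[9] = C2CCC22C$100C
  sorted[10] = CC22C$100CC2C
  sorted[11] = CC2CCC22C$100
  sorted[12] = CCC22C$100CC2
sorted[4] = 22C$100CC2CCC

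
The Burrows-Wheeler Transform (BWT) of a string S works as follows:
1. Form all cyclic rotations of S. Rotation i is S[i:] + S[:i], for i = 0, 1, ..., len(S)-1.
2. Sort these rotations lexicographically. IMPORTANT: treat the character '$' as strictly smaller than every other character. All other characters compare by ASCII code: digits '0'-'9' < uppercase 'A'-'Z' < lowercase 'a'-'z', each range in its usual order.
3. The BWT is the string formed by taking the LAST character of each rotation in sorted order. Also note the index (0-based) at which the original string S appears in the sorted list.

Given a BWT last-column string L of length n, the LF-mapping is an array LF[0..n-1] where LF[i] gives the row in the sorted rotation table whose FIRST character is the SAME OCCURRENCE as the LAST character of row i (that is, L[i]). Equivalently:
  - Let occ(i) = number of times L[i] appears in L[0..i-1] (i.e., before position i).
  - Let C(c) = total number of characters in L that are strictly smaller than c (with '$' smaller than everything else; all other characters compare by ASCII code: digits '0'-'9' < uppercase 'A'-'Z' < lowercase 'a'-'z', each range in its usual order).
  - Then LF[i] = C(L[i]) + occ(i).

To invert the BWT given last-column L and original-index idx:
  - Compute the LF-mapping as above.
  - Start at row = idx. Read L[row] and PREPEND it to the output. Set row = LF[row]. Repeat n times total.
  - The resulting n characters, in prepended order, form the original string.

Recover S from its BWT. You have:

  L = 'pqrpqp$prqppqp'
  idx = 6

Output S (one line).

LF mapping: 1 8 12 2 9 3 0 4 13 10 5 6 11 7
Walk LF starting at row 6, prepending L[row]:
  step 1: row=6, L[6]='$', prepend. Next row=LF[6]=0
  step 2: row=0, L[0]='p', prepend. Next row=LF[0]=1
  step 3: row=1, L[1]='q', prepend. Next row=LF[1]=8
  step 4: row=8, L[8]='r', prepend. Next row=LF[8]=13
  step 5: row=13, L[13]='p', prepend. Next row=LF[13]=7
  step 6: row=7, L[7]='p', prepend. Next row=LF[7]=4
  step 7: row=4, L[4]='q', prepend. Next row=LF[4]=9
  step 8: row=9, L[9]='q', prepend. Next row=LF[9]=10
  step 9: row=10, L[10]='p', prepend. Next row=LF[10]=5
  step 10: row=5, L[5]='p', prepend. Next row=LF[5]=3
  step 11: row=3, L[3]='p', prepend. Next row=LF[3]=2
  step 12: row=2, L[2]='r', prepend. Next row=LF[2]=12
  step 13: row=12, L[12]='q', prepend. Next row=LF[12]=11
  step 14: row=11, L[11]='p', prepend. Next row=LF[11]=6
Reversed output: pqrpppqqpprqp$

Answer: pqrpppqqpprqp$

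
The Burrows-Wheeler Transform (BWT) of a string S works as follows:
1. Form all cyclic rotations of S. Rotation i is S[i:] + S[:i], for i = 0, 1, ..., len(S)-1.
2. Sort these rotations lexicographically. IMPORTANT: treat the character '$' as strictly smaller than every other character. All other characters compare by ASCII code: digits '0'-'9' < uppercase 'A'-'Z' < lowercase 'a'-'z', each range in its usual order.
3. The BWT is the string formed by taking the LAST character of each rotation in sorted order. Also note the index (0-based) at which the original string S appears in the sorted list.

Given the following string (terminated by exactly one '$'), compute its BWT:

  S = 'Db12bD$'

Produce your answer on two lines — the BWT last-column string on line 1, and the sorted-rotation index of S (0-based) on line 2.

Answer: Db1b$D2
4

Derivation:
All 7 rotations (rotation i = S[i:]+S[:i]):
  rot[0] = Db12bD$
  rot[1] = b12bD$D
  rot[2] = 12bD$Db
  rot[3] = 2bD$Db1
  rot[4] = bD$Db12
  rot[5] = D$Db12b
  rot[6] = $Db12bD
Sorted (with $ < everything):
  sorted[0] = $Db12bD  (last char: 'D')
  sorted[1] = 12bD$Db  (last char: 'b')
  sorted[2] = 2bD$Db1  (last char: '1')
  sorted[3] = D$Db12b  (last char: 'b')
  sorted[4] = Db12bD$  (last char: '$')
  sorted[5] = b12bD$D  (last char: 'D')
  sorted[6] = bD$Db12  (last char: '2')
Last column: Db1b$D2
Original string S is at sorted index 4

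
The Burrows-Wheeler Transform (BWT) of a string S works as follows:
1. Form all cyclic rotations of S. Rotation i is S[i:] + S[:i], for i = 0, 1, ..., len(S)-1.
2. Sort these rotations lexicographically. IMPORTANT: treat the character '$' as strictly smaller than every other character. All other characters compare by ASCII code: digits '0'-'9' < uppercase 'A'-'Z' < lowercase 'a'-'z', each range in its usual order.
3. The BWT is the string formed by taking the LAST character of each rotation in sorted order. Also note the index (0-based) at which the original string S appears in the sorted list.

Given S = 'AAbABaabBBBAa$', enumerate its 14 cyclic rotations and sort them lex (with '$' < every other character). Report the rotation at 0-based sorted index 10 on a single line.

All 14 rotations (rotation i = S[i:]+S[:i]):
  rot[0] = AAbABaabBBBAa$
  rot[1] = AbABaabBBBAa$A
  rot[2] = bABaabBBBAa$AA
  rot[3] = ABaabBBBAa$AAb
  rot[4] = BaabBBBAa$AAbA
  rot[5] = aabBBBAa$AAbAB
  rot[6] = abBBBAa$AAbABa
  rot[7] = bBBBAa$AAbABaa
  rot[8] = BBBAa$AAbABaab
  rot[9] = BBAa$AAbABaabB
  rot[10] = BAa$AAbABaabBB
  rot[11] = Aa$AAbABaabBBB
  rot[12] = a$AAbABaabBBBA
  rot[13] = $AAbABaabBBBAa
Sorted (with $ < everything):
  sorted[0] = $AAbABaabBBBAa
  sorted[1] = AAbABaabBBBAa$
  sorted[2] = ABaabBBBAa$AAb
  sorted[3] = Aa$AAbABaabBBB
  sorted[4] = AbABaabBBBAa$A
  sorted[5] = BAa$AAbABaabBB
  sorted[6] = BBAa$AAbABaabB
  sorted[7] = BBBAa$AAbABaab
  sorted[8] = BaabBBBAa$AAbA
  sorted[9] = a$AAbABaabBBBA
  sorted[10] = aabBBBAa$AAbAB
  sorted[11] = abBBBAa$AAbABa
  sorted[12] = bABaabBBBAa$AA
  sorted[13] = bBBBAa$AAbABaa
sorted[10] = aabBBBAa$AAbAB

Answer: aabBBBAa$AAbAB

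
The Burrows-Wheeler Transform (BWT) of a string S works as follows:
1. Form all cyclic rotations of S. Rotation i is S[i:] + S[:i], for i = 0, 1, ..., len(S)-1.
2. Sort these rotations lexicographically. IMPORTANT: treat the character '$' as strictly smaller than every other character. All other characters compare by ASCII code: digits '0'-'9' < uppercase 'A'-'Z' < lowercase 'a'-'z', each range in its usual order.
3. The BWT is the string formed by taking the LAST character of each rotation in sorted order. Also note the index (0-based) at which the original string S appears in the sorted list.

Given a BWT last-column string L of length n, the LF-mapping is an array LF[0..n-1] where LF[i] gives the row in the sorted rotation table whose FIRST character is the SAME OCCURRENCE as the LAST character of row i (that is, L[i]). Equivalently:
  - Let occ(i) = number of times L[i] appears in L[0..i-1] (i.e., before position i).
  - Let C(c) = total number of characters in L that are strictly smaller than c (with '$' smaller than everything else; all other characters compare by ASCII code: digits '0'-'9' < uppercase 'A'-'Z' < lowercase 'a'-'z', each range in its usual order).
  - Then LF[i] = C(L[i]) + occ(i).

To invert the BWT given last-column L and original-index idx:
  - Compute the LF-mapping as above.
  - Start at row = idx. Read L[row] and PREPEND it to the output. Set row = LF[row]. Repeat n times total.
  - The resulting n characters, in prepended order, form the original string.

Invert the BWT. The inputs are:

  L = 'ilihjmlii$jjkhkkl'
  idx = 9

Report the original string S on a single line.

LF mapping: 3 13 4 1 7 16 14 5 6 0 8 9 10 2 11 12 15
Walk LF starting at row 9, prepending L[row]:
  step 1: row=9, L[9]='$', prepend. Next row=LF[9]=0
  step 2: row=0, L[0]='i', prepend. Next row=LF[0]=3
  step 3: row=3, L[3]='h', prepend. Next row=LF[3]=1
  step 4: row=1, L[1]='l', prepend. Next row=LF[1]=13
  step 5: row=13, L[13]='h', prepend. Next row=LF[13]=2
  step 6: row=2, L[2]='i', prepend. Next row=LF[2]=4
  step 7: row=4, L[4]='j', prepend. Next row=LF[4]=7
  step 8: row=7, L[7]='i', prepend. Next row=LF[7]=5
  step 9: row=5, L[5]='m', prepend. Next row=LF[5]=16
  step 10: row=16, L[16]='l', prepend. Next row=LF[16]=15
  step 11: row=15, L[15]='k', prepend. Next row=LF[15]=12
  step 12: row=12, L[12]='k', prepend. Next row=LF[12]=10
  step 13: row=10, L[10]='j', prepend. Next row=LF[10]=8
  step 14: row=8, L[8]='i', prepend. Next row=LF[8]=6
  step 15: row=6, L[6]='l', prepend. Next row=LF[6]=14
  step 16: row=14, L[14]='k', prepend. Next row=LF[14]=11
  step 17: row=11, L[11]='j', prepend. Next row=LF[11]=9
Reversed output: jklijkklmijihlhi$

Answer: jklijkklmijihlhi$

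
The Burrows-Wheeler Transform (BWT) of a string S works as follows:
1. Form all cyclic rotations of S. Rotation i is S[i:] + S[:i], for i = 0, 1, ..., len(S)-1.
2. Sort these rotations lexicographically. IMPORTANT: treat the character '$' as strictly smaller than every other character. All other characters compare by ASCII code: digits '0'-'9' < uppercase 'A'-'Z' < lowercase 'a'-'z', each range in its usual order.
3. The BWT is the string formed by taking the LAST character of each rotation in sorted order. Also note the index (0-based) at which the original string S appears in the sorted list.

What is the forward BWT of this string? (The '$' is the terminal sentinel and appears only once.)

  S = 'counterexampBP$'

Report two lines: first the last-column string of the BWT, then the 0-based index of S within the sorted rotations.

All 15 rotations (rotation i = S[i:]+S[:i]):
  rot[0] = counterexampBP$
  rot[1] = ounterexampBP$c
  rot[2] = unterexampBP$co
  rot[3] = nterexampBP$cou
  rot[4] = terexampBP$coun
  rot[5] = erexampBP$count
  rot[6] = rexampBP$counte
  rot[7] = exampBP$counter
  rot[8] = xampBP$countere
  rot[9] = ampBP$counterex
  rot[10] = mpBP$counterexa
  rot[11] = pBP$counterexam
  rot[12] = BP$counterexamp
  rot[13] = P$counterexampB
  rot[14] = $counterexampBP
Sorted (with $ < everything):
  sorted[0] = $counterexampBP  (last char: 'P')
  sorted[1] = BP$counterexamp  (last char: 'p')
  sorted[2] = P$counterexampB  (last char: 'B')
  sorted[3] = ampBP$counterex  (last char: 'x')
  sorted[4] = counterexampBP$  (last char: '$')
  sorted[5] = erexampBP$count  (last char: 't')
  sorted[6] = exampBP$counter  (last char: 'r')
  sorted[7] = mpBP$counterexa  (last char: 'a')
  sorted[8] = nterexampBP$cou  (last char: 'u')
  sorted[9] = ounterexampBP$c  (last char: 'c')
  sorted[10] = pBP$counterexam  (last char: 'm')
  sorted[11] = rexampBP$counte  (last char: 'e')
  sorted[12] = terexampBP$coun  (last char: 'n')
  sorted[13] = unterexampBP$co  (last char: 'o')
  sorted[14] = xampBP$countere  (last char: 'e')
Last column: PpBx$traucmenoe
Original string S is at sorted index 4

Answer: PpBx$traucmenoe
4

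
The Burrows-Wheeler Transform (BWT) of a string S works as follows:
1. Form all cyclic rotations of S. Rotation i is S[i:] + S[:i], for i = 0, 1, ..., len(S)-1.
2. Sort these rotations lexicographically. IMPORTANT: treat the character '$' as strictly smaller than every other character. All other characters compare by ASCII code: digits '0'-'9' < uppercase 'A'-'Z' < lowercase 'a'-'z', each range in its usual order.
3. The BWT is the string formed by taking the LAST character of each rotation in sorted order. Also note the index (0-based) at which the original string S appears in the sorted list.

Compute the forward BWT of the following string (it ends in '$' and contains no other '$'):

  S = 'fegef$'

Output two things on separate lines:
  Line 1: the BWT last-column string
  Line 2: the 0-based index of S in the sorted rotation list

All 6 rotations (rotation i = S[i:]+S[:i]):
  rot[0] = fegef$
  rot[1] = egef$f
  rot[2] = gef$fe
  rot[3] = ef$feg
  rot[4] = f$fege
  rot[5] = $fegef
Sorted (with $ < everything):
  sorted[0] = $fegef  (last char: 'f')
  sorted[1] = ef$feg  (last char: 'g')
  sorted[2] = egef$f  (last char: 'f')
  sorted[3] = f$fege  (last char: 'e')
  sorted[4] = fegef$  (last char: '$')
  sorted[5] = gef$fe  (last char: 'e')
Last column: fgfe$e
Original string S is at sorted index 4

Answer: fgfe$e
4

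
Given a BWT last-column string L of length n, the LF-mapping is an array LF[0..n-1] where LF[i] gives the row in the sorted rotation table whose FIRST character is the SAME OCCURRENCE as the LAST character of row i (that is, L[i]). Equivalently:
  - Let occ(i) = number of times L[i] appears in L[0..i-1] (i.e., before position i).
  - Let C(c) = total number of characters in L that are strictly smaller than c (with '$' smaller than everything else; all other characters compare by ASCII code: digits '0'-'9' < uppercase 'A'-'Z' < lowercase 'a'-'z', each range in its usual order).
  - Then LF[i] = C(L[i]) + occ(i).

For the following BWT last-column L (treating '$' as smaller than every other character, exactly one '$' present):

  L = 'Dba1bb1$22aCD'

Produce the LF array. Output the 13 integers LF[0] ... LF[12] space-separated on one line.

Char counts: '$':1, '1':2, '2':2, 'C':1, 'D':2, 'a':2, 'b':3
C (first-col start): C('$')=0, C('1')=1, C('2')=3, C('C')=5, C('D')=6, C('a')=8, C('b')=10
L[0]='D': occ=0, LF[0]=C('D')+0=6+0=6
L[1]='b': occ=0, LF[1]=C('b')+0=10+0=10
L[2]='a': occ=0, LF[2]=C('a')+0=8+0=8
L[3]='1': occ=0, LF[3]=C('1')+0=1+0=1
L[4]='b': occ=1, LF[4]=C('b')+1=10+1=11
L[5]='b': occ=2, LF[5]=C('b')+2=10+2=12
L[6]='1': occ=1, LF[6]=C('1')+1=1+1=2
L[7]='$': occ=0, LF[7]=C('$')+0=0+0=0
L[8]='2': occ=0, LF[8]=C('2')+0=3+0=3
L[9]='2': occ=1, LF[9]=C('2')+1=3+1=4
L[10]='a': occ=1, LF[10]=C('a')+1=8+1=9
L[11]='C': occ=0, LF[11]=C('C')+0=5+0=5
L[12]='D': occ=1, LF[12]=C('D')+1=6+1=7

Answer: 6 10 8 1 11 12 2 0 3 4 9 5 7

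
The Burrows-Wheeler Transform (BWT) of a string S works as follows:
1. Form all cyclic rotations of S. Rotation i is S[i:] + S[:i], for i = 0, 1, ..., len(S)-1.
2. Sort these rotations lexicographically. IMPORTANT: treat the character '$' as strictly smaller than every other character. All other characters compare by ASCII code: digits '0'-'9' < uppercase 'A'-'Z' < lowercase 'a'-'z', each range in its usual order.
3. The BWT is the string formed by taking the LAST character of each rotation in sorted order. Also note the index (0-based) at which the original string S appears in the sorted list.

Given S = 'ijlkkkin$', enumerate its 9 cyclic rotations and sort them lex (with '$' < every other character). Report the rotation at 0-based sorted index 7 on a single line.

All 9 rotations (rotation i = S[i:]+S[:i]):
  rot[0] = ijlkkkin$
  rot[1] = jlkkkin$i
  rot[2] = lkkkin$ij
  rot[3] = kkkin$ijl
  rot[4] = kkin$ijlk
  rot[5] = kin$ijlkk
  rot[6] = in$ijlkkk
  rot[7] = n$ijlkkki
  rot[8] = $ijlkkkin
Sorted (with $ < everything):
  sorted[0] = $ijlkkkin
  sorted[1] = ijlkkkin$
  sorted[2] = in$ijlkkk
  sorted[3] = jlkkkin$i
  sorted[4] = kin$ijlkk
  sorted[5] = kkin$ijlk
  sorted[6] = kkkin$ijl
  sorted[7] = lkkkin$ij
  sorted[8] = n$ijlkkki
sorted[7] = lkkkin$ij

Answer: lkkkin$ij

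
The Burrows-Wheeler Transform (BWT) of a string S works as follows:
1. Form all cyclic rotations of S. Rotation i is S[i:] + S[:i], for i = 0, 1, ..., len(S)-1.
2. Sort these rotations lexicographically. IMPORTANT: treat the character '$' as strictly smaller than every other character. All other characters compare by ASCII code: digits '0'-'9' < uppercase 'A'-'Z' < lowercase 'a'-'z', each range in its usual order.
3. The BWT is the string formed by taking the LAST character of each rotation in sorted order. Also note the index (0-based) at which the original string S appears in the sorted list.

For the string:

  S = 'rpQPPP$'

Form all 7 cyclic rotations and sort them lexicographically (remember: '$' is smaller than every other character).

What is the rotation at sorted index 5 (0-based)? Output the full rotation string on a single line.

All 7 rotations (rotation i = S[i:]+S[:i]):
  rot[0] = rpQPPP$
  rot[1] = pQPPP$r
  rot[2] = QPPP$rp
  rot[3] = PPP$rpQ
  rot[4] = PP$rpQP
  rot[5] = P$rpQPP
  rot[6] = $rpQPPP
Sorted (with $ < everything):
  sorted[0] = $rpQPPP
  sorted[1] = P$rpQPP
  sorted[2] = PP$rpQP
  sorted[3] = PPP$rpQ
  sorted[4] = QPPP$rp
  sorted[5] = pQPPP$r
  sorted[6] = rpQPPP$
sorted[5] = pQPPP$r

Answer: pQPPP$r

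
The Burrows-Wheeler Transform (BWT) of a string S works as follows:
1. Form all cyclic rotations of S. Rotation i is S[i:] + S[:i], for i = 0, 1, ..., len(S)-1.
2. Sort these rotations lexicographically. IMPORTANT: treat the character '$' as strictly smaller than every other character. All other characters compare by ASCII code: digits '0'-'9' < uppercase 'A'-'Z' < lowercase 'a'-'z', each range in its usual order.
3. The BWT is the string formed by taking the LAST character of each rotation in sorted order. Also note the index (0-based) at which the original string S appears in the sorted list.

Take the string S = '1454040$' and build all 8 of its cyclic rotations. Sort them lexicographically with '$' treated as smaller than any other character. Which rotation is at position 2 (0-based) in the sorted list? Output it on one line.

All 8 rotations (rotation i = S[i:]+S[:i]):
  rot[0] = 1454040$
  rot[1] = 454040$1
  rot[2] = 54040$14
  rot[3] = 4040$145
  rot[4] = 040$1454
  rot[5] = 40$14540
  rot[6] = 0$145404
  rot[7] = $1454040
Sorted (with $ < everything):
  sorted[0] = $1454040
  sorted[1] = 0$145404
  sorted[2] = 040$1454
  sorted[3] = 1454040$
  sorted[4] = 40$14540
  sorted[5] = 4040$145
  sorted[6] = 454040$1
  sorted[7] = 54040$14
sorted[2] = 040$1454

Answer: 040$1454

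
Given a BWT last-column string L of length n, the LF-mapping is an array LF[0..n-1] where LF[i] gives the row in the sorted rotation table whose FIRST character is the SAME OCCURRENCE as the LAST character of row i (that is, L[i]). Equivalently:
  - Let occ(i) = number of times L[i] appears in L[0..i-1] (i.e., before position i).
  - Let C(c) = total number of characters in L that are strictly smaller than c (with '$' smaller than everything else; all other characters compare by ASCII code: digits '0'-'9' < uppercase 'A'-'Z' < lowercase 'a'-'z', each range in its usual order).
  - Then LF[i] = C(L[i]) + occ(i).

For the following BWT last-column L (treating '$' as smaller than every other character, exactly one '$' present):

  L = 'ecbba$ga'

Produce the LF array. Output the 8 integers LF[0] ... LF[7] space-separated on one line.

Char counts: '$':1, 'a':2, 'b':2, 'c':1, 'e':1, 'g':1
C (first-col start): C('$')=0, C('a')=1, C('b')=3, C('c')=5, C('e')=6, C('g')=7
L[0]='e': occ=0, LF[0]=C('e')+0=6+0=6
L[1]='c': occ=0, LF[1]=C('c')+0=5+0=5
L[2]='b': occ=0, LF[2]=C('b')+0=3+0=3
L[3]='b': occ=1, LF[3]=C('b')+1=3+1=4
L[4]='a': occ=0, LF[4]=C('a')+0=1+0=1
L[5]='$': occ=0, LF[5]=C('$')+0=0+0=0
L[6]='g': occ=0, LF[6]=C('g')+0=7+0=7
L[7]='a': occ=1, LF[7]=C('a')+1=1+1=2

Answer: 6 5 3 4 1 0 7 2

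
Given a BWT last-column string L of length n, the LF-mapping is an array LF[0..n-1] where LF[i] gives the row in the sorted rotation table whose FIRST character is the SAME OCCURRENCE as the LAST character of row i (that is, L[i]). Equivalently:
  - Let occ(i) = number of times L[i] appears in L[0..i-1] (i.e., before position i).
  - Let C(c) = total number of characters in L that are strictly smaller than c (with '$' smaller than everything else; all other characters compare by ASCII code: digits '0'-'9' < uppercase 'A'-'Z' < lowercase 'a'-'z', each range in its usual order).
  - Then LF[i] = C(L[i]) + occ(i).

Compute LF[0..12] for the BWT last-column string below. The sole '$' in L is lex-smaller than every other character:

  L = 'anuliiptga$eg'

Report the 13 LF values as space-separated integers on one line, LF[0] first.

Char counts: '$':1, 'a':2, 'e':1, 'g':2, 'i':2, 'l':1, 'n':1, 'p':1, 't':1, 'u':1
C (first-col start): C('$')=0, C('a')=1, C('e')=3, C('g')=4, C('i')=6, C('l')=8, C('n')=9, C('p')=10, C('t')=11, C('u')=12
L[0]='a': occ=0, LF[0]=C('a')+0=1+0=1
L[1]='n': occ=0, LF[1]=C('n')+0=9+0=9
L[2]='u': occ=0, LF[2]=C('u')+0=12+0=12
L[3]='l': occ=0, LF[3]=C('l')+0=8+0=8
L[4]='i': occ=0, LF[4]=C('i')+0=6+0=6
L[5]='i': occ=1, LF[5]=C('i')+1=6+1=7
L[6]='p': occ=0, LF[6]=C('p')+0=10+0=10
L[7]='t': occ=0, LF[7]=C('t')+0=11+0=11
L[8]='g': occ=0, LF[8]=C('g')+0=4+0=4
L[9]='a': occ=1, LF[9]=C('a')+1=1+1=2
L[10]='$': occ=0, LF[10]=C('$')+0=0+0=0
L[11]='e': occ=0, LF[11]=C('e')+0=3+0=3
L[12]='g': occ=1, LF[12]=C('g')+1=4+1=5

Answer: 1 9 12 8 6 7 10 11 4 2 0 3 5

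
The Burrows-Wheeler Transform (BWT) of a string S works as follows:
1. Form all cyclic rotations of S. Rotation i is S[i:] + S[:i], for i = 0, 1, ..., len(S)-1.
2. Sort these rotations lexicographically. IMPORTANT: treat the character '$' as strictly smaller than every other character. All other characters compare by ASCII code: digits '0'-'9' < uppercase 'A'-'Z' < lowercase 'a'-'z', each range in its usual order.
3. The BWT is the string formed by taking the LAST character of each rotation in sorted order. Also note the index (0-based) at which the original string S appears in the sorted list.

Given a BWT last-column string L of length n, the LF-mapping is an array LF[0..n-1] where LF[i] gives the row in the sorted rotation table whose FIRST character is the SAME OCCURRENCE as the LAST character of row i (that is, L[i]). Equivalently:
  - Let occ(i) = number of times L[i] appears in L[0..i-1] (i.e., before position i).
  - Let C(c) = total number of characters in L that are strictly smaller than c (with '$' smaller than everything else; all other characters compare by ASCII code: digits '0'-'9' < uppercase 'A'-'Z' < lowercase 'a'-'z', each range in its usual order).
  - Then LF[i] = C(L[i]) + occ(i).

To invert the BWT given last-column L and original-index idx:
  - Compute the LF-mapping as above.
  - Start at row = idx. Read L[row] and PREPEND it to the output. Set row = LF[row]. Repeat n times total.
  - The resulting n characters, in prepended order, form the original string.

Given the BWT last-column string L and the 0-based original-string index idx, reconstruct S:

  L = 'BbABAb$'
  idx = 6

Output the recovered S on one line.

LF mapping: 3 5 1 4 2 6 0
Walk LF starting at row 6, prepending L[row]:
  step 1: row=6, L[6]='$', prepend. Next row=LF[6]=0
  step 2: row=0, L[0]='B', prepend. Next row=LF[0]=3
  step 3: row=3, L[3]='B', prepend. Next row=LF[3]=4
  step 4: row=4, L[4]='A', prepend. Next row=LF[4]=2
  step 5: row=2, L[2]='A', prepend. Next row=LF[2]=1
  step 6: row=1, L[1]='b', prepend. Next row=LF[1]=5
  step 7: row=5, L[5]='b', prepend. Next row=LF[5]=6
Reversed output: bbAABB$

Answer: bbAABB$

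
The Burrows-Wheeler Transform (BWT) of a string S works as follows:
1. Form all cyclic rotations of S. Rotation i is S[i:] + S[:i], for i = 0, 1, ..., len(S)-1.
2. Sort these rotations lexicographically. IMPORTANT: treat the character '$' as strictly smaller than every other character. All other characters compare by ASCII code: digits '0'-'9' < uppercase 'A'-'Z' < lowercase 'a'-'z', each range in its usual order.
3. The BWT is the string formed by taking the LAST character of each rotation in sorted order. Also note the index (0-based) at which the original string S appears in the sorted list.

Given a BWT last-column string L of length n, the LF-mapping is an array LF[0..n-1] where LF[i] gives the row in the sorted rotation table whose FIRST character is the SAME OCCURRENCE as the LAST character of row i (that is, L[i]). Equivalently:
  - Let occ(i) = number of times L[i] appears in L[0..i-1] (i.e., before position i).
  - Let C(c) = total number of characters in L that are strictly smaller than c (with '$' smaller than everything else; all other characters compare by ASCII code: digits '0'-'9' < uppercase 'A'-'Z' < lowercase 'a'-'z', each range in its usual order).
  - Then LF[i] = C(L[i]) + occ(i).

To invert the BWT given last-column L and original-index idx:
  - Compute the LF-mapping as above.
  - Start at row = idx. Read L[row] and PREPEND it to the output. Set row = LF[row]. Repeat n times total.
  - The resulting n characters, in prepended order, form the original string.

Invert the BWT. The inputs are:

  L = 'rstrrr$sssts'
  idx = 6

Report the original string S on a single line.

Answer: ssssttrrrsr$

Derivation:
LF mapping: 1 5 10 2 3 4 0 6 7 8 11 9
Walk LF starting at row 6, prepending L[row]:
  step 1: row=6, L[6]='$', prepend. Next row=LF[6]=0
  step 2: row=0, L[0]='r', prepend. Next row=LF[0]=1
  step 3: row=1, L[1]='s', prepend. Next row=LF[1]=5
  step 4: row=5, L[5]='r', prepend. Next row=LF[5]=4
  step 5: row=4, L[4]='r', prepend. Next row=LF[4]=3
  step 6: row=3, L[3]='r', prepend. Next row=LF[3]=2
  step 7: row=2, L[2]='t', prepend. Next row=LF[2]=10
  step 8: row=10, L[10]='t', prepend. Next row=LF[10]=11
  step 9: row=11, L[11]='s', prepend. Next row=LF[11]=9
  step 10: row=9, L[9]='s', prepend. Next row=LF[9]=8
  step 11: row=8, L[8]='s', prepend. Next row=LF[8]=7
  step 12: row=7, L[7]='s', prepend. Next row=LF[7]=6
Reversed output: ssssttrrrsr$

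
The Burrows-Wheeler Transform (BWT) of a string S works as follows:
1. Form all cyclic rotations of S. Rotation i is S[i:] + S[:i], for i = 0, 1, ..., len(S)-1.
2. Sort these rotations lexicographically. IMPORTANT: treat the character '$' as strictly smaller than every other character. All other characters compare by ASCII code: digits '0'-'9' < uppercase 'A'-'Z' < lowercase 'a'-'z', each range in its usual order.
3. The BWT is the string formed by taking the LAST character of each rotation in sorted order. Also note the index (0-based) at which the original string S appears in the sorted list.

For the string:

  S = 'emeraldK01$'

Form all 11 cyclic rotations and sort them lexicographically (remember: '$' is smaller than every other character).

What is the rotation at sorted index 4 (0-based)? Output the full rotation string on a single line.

Answer: aldK01$emer

Derivation:
All 11 rotations (rotation i = S[i:]+S[:i]):
  rot[0] = emeraldK01$
  rot[1] = meraldK01$e
  rot[2] = eraldK01$em
  rot[3] = raldK01$eme
  rot[4] = aldK01$emer
  rot[5] = ldK01$emera
  rot[6] = dK01$emeral
  rot[7] = K01$emerald
  rot[8] = 01$emeraldK
  rot[9] = 1$emeraldK0
  rot[10] = $emeraldK01
Sorted (with $ < everything):
  sorted[0] = $emeraldK01
  sorted[1] = 01$emeraldK
  sorted[2] = 1$emeraldK0
  sorted[3] = K01$emerald
  sorted[4] = aldK01$emer
  sorted[5] = dK01$emeral
  sorted[6] = emeraldK01$
  sorted[7] = eraldK01$em
  sorted[8] = ldK01$emera
  sorted[9] = meraldK01$e
  sorted[10] = raldK01$eme
sorted[4] = aldK01$emer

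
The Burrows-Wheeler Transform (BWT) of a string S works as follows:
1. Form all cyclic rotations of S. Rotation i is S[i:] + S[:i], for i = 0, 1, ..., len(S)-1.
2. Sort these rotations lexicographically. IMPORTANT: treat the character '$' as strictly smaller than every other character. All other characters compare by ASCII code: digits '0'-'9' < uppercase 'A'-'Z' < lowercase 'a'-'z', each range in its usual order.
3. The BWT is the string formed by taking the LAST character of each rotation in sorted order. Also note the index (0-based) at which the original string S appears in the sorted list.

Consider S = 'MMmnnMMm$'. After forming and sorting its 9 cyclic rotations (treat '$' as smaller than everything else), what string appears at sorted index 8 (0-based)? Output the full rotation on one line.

All 9 rotations (rotation i = S[i:]+S[:i]):
  rot[0] = MMmnnMMm$
  rot[1] = MmnnMMm$M
  rot[2] = mnnMMm$MM
  rot[3] = nnMMm$MMm
  rot[4] = nMMm$MMmn
  rot[5] = MMm$MMmnn
  rot[6] = Mm$MMmnnM
  rot[7] = m$MMmnnMM
  rot[8] = $MMmnnMMm
Sorted (with $ < everything):
  sorted[0] = $MMmnnMMm
  sorted[1] = MMm$MMmnn
  sorted[2] = MMmnnMMm$
  sorted[3] = Mm$MMmnnM
  sorted[4] = MmnnMMm$M
  sorted[5] = m$MMmnnMM
  sorted[6] = mnnMMm$MM
  sorted[7] = nMMm$MMmn
  sorted[8] = nnMMm$MMm
sorted[8] = nnMMm$MMm

Answer: nnMMm$MMm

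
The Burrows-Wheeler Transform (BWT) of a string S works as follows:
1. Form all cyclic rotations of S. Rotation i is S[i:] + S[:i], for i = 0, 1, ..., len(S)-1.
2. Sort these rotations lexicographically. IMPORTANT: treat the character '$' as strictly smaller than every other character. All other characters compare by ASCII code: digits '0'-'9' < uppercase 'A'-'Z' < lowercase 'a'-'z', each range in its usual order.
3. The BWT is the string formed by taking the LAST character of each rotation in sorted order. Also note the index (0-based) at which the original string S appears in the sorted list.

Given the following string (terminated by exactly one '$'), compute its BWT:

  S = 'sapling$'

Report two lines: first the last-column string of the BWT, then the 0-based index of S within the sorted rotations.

Answer: gsnlpia$
7

Derivation:
All 8 rotations (rotation i = S[i:]+S[:i]):
  rot[0] = sapling$
  rot[1] = apling$s
  rot[2] = pling$sa
  rot[3] = ling$sap
  rot[4] = ing$sapl
  rot[5] = ng$sapli
  rot[6] = g$saplin
  rot[7] = $sapling
Sorted (with $ < everything):
  sorted[0] = $sapling  (last char: 'g')
  sorted[1] = apling$s  (last char: 's')
  sorted[2] = g$saplin  (last char: 'n')
  sorted[3] = ing$sapl  (last char: 'l')
  sorted[4] = ling$sap  (last char: 'p')
  sorted[5] = ng$sapli  (last char: 'i')
  sorted[6] = pling$sa  (last char: 'a')
  sorted[7] = sapling$  (last char: '$')
Last column: gsnlpia$
Original string S is at sorted index 7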